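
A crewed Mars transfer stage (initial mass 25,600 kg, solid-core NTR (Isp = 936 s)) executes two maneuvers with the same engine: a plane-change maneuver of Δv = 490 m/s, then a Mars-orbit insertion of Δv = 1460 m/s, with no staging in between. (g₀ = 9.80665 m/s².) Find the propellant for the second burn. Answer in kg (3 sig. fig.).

propellant for the second burn ≈ 3570 kg

v_e = Isp · g₀ = 936 × 9.80665 = 9179.0 m/s.
After the first burn: m = 25600 × exp(−490/9179.0) = 25600 × 0.94802 = 24,269.3 kg.
After the second burn: m = 24,269.3 × exp(−1460/9179.0) = 24,269.3 × 0.85295 = 20,700.5 kg.
Second-burn propellant = 24,269.3 − 20,700.5 = 3,568.8 kg.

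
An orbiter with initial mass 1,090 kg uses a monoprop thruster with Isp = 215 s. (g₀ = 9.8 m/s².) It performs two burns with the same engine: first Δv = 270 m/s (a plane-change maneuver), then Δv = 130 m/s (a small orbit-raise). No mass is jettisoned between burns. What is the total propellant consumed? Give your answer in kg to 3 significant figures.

v_e = Isp · g₀ = 215 × 9.8 = 2107.0 m/s.
After the first burn: m = 1090 × exp(−270/2107.0) = 1090 × 0.87973 = 958.906 kg.
After the second burn: m = 958.906 × exp(−130/2107.0) = 958.906 × 0.94017 = 901.535 kg.
Total propellant = m₀ − m_final = 1090 − 901.535 = 188.465 kg.

total propellant consumed ≈ 188 kg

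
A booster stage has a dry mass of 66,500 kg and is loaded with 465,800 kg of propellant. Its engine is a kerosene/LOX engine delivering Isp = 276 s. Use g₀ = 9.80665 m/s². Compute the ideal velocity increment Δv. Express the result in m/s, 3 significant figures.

v_e = Isp · g₀ = 276 × 9.80665 = 2706.6 m/s.
m₀ = m_dry + m_prop = 66,500 + 465,800 = 532,300 kg.
Δv = v_e · ln(m₀/m_f) = 2706.6 × ln(8.005) = 2706.6 × 2.0800 ≈ 5629.8 m/s.

Δv ≈ 5630 m/s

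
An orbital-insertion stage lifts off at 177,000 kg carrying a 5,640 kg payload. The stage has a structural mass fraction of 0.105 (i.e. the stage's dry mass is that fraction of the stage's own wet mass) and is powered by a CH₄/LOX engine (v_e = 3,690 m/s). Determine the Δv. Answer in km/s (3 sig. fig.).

Stage wet mass = m₀ − payload = 177,000 − 5,640 = 171,360 kg.
Stage dry mass = ε × stage wet mass = 0.105 × 171,360 = 17,992.8 kg.
Burnout mass m_f = stage dry + payload = 17,992.8 + 5,640 = 23,632.8 kg.
Δv = v_e · ln(177,000/23,632.8) = 3690.0 × ln(7.49) = 3690.0 × 2.0135 ≈ 7430 m/s.

Δv ≈ 7.43 km/s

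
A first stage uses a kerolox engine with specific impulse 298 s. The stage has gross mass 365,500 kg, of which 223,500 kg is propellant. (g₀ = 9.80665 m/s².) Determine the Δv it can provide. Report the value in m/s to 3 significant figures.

Δv ≈ 2760 m/s

v_e = Isp · g₀ = 298 × 9.80665 = 2922.4 m/s.
m_f = m₀ − m_prop = 365,500 − 223,500 = 142,000 kg.
Δv = v_e · ln(m₀/m_f) = 2922.4 × ln(2.574) = 2922.4 × 0.9454 ≈ 2762.9 m/s.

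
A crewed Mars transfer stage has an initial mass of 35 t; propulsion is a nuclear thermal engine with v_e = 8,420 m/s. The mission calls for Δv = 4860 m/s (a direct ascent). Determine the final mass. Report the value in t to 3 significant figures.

m₀/m_f = exp(Δv / v_e) = exp(4860 / 8420.0) = exp(0.5772) = 1.7810.
m_f = m₀ / 1.7810 = 35 / 1.7810 = 19.6519 t.

final mass ≈ 19.7 t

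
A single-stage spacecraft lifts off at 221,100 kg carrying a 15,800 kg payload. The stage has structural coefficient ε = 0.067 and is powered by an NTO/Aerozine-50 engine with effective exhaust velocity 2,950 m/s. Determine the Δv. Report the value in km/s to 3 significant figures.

Δv ≈ 5.94 km/s

Stage wet mass = m₀ − payload = 221,100 − 15,800 = 205,300 kg.
Stage dry mass = ε × stage wet mass = 0.067 × 205,300 = 13,755.1 kg.
Burnout mass m_f = stage dry + payload = 13,755.1 + 15,800 = 29,555.1 kg.
From the ideal rocket equation, Δv = v_e · ln(221,100/29,555.1) = 2950.0 × ln(7.481) = 2950.0 × 2.0124 ≈ 5936 m/s.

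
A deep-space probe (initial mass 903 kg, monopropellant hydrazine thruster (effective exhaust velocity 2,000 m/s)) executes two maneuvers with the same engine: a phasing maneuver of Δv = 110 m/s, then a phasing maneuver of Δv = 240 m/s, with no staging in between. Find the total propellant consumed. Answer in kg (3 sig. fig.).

After the first burn: m = 903 × exp(−110/2000.0) = 903 × 0.94649 = 854.68 kg.
After the second burn: m = 854.68 × exp(−240/2000.0) = 854.68 × 0.88692 = 758.033 kg.
Total propellant = m₀ − m_final = 903 − 758.033 = 144.967 kg.

total propellant consumed ≈ 145 kg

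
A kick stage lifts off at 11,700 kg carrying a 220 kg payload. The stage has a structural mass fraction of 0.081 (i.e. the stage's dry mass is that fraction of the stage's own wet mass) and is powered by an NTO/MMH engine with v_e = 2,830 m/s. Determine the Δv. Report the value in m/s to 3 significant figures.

Stage wet mass = m₀ − payload = 11,700 − 220 = 11,480 kg.
Stage dry mass = ε × stage wet mass = 0.081 × 11,480 = 929.88 kg.
Burnout mass m_f = stage dry + payload = 929.88 + 220 = 1,149.88 kg.
By the Tsiolkovsky rocket equation, Δv = v_e · ln(11,700/1,149.88) = 2830.0 × ln(10.17) = 2830.0 × 2.3199 ≈ 6565 m/s.

Δv ≈ 6570 m/s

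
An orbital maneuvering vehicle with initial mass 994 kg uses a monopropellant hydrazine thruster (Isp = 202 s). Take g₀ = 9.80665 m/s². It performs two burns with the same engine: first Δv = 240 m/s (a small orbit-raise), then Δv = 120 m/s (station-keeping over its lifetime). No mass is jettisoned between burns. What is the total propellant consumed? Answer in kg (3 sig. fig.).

v_e = Isp · g₀ = 202 × 9.80665 = 1980.9 m/s.
After the first burn: m = 994 × exp(−240/1980.9) = 994 × 0.88590 = 880.585 kg.
After the second burn: m = 880.585 × exp(−120/1980.9) = 880.585 × 0.94122 = 828.824 kg.
Total propellant = m₀ − m_final = 994 − 828.824 = 165.176 kg.

total propellant consumed ≈ 165 kg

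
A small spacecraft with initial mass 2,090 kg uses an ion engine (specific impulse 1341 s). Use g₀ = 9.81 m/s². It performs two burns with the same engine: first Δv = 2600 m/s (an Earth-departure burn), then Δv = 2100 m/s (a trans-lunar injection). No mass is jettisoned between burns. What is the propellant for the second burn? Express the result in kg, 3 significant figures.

v_e = Isp · g₀ = 1341 × 9.81 = 13155.2 m/s.
After the first burn: m = 2090 × exp(−2600/13155.2) = 2090 × 0.82066 = 1,715.18 kg.
After the second burn: m = 1,715.18 × exp(−2100/13155.2) = 1,715.18 × 0.85246 = 1,462.12 kg.
Second-burn propellant = 1,715.18 − 1,462.12 = 253.06 kg.

propellant for the second burn ≈ 253 kg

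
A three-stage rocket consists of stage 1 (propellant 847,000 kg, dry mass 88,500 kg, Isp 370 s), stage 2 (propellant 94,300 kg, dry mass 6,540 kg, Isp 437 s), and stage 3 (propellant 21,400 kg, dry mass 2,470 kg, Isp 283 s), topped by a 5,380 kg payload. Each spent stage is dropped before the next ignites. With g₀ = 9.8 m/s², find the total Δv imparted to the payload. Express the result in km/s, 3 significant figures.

Δv ≈ 14.9 km/s

Ignition mass of stage 1 = 847,000+88,500 + 94,300+6,540 + 21,400+2,470 + 5,380 = 1,065,590 kg.
Stage 1: m₀ = 1,065,590 kg, m_f = 1,065,590 − 847,000 = 218,590 kg; Δv = 370×9.8×ln(4.875) = 3626.0×1.5841 ≈ 5744 m/s.
Stage 2: m₀ = 130,090 kg, m_f = 130,090 − 94,300 = 35,790 kg; Δv = 437×9.8×ln(3.635) = 4282.6×1.2906 ≈ 5527 m/s.
Stage 3: m₀ = 29,250 kg, m_f = 29,250 − 21,400 = 7,850 kg; Δv = 283×9.8×ln(3.726) = 2773.4×1.3154 ≈ 3648 m/s.
Total Δv = 5744 + 5527 + 3648 = 14919 m/s.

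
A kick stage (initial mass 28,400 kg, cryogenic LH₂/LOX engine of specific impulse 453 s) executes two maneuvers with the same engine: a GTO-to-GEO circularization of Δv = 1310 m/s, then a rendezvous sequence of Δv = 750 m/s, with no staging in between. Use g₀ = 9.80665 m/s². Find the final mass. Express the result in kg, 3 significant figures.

v_e = Isp · g₀ = 453 × 9.80665 = 4442.4 m/s.
After the first burn: m = 28400 × exp(−1310/4442.4) = 28400 × 0.74462 = 21,147.2 kg.
After the second burn: m = 21,147.2 × exp(−750/4442.4) = 21,147.2 × 0.84465 = 17,862 kg.

final mass ≈ 17900 kg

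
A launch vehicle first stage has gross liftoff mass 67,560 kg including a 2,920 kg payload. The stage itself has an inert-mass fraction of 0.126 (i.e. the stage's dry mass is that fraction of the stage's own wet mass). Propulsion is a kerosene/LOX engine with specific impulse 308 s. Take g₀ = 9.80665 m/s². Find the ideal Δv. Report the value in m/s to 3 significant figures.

Stage wet mass = m₀ − payload = 67,560 − 2,920 = 64,640 kg.
Stage dry mass = ε × stage wet mass = 0.126 × 64,640 = 8,144.64 kg.
Burnout mass m_f = stage dry + payload = 8,144.64 + 2,920 = 11,064.64 kg.
v_e = Isp · g₀ = 308 × 9.80665 = 3020.4 m/s.
Δv = v_e · ln(67,560/11,064.64) = 3020.4 × ln(6.106) = 3020.4 × 1.8093 ≈ 5465 m/s.

Δv ≈ 5460 m/s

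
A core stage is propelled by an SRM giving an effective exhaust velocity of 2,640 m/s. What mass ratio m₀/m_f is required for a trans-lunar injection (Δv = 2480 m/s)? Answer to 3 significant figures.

m₀/m_f = exp(Δv / v_e) = exp(2480 / 2640.0) = exp(0.9394) = 2.5584.

mass ratio ≈ 2.56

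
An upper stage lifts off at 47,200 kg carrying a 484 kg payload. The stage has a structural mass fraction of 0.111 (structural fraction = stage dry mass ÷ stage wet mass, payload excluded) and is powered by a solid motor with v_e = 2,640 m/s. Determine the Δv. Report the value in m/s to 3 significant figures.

Stage wet mass = m₀ − payload = 47,200 − 484 = 46,716 kg.
Stage dry mass = ε × stage wet mass = 0.111 × 46,716 = 5,185.48 kg.
Burnout mass m_f = stage dry + payload = 5,185.48 + 484 = 5,669.48 kg.
From the ideal rocket equation, Δv = v_e · ln(47,200/5,669.48) = 2640.0 × ln(8.325) = 2640.0 × 2.1193 ≈ 5595 m/s.

Δv ≈ 5590 m/s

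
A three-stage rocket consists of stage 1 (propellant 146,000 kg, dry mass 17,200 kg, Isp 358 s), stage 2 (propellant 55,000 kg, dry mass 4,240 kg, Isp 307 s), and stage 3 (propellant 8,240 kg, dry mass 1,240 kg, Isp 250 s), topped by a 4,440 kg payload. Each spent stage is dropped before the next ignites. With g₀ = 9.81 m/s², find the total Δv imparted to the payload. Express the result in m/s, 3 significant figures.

Δv ≈ 9770 m/s

Ignition mass of stage 1 = 146,000+17,200 + 55,000+4,240 + 8,240+1,240 + 4,440 = 236,360 kg.
Stage 1: m₀ = 236,360 kg, m_f = 236,360 − 146,000 = 90,360 kg; Δv = 358×9.81×ln(2.616) = 3512.0×0.9616 ≈ 3377 m/s.
Stage 2: m₀ = 73,160 kg, m_f = 73,160 − 55,000 = 18,160 kg; Δv = 307×9.81×ln(4.029) = 3011.7×1.3934 ≈ 4197 m/s.
Stage 3: m₀ = 13,920 kg, m_f = 13,920 − 8,240 = 5,680 kg; Δv = 250×9.81×ln(2.451) = 2452.5×0.8964 ≈ 2198 m/s.
Total Δv = 3377 + 4197 + 2198 = 9772 m/s.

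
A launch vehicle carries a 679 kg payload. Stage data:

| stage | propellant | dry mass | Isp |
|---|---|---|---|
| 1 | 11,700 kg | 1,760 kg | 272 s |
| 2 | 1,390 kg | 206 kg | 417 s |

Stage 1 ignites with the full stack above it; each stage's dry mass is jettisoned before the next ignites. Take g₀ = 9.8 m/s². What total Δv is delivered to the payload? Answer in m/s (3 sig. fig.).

Δv ≈ 7490 m/s

Ignition mass of stage 1 = 11,700+1,760 + 1,390+206 + 679 = 15,735 kg.
Stage 1: m₀ = 15,735 kg, m_f = 15,735 − 11,700 = 4,035 kg; Δv = 272×9.8×ln(3.9) = 2665.6×1.3609 ≈ 3628 m/s.
Stage 2: m₀ = 2,275 kg, m_f = 2,275 − 1,390 = 885 kg; Δv = 417×9.8×ln(2.571) = 4086.6×0.9441 ≈ 3858 m/s.
Total Δv = 3628 + 3858 = 7486 m/s.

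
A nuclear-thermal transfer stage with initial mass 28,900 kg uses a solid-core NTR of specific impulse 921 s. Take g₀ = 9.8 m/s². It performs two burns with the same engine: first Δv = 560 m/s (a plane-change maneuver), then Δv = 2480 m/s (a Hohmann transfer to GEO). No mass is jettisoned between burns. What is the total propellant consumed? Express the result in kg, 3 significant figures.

v_e = Isp · g₀ = 921 × 9.8 = 9025.8 m/s.
After the first burn: m = 28900 × exp(−560/9025.8) = 28900 × 0.93984 = 27,161.4 kg.
After the second burn: m = 27,161.4 × exp(−2480/9025.8) = 27,161.4 × 0.75975 = 20,635.9 kg.
Total propellant = m₀ − m_final = 28900 − 20,635.9 = 8,264.1 kg.

total propellant consumed ≈ 8260 kg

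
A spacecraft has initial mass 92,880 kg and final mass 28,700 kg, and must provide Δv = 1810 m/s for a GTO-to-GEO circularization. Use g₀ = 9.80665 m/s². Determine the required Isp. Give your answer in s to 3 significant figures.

Isp ≈ 157 s

ln(m₀/m_f) = ln(92880/28700) = ln(3.236) = 1.1744.
From the ideal rocket equation, v_e = Δv / ln(m₀/m_f) = 1810 / 1.1744 = 1541.2 m/s.
Isp = v_e / g₀ = 1541.2 / 9.80665 = 157.2 s.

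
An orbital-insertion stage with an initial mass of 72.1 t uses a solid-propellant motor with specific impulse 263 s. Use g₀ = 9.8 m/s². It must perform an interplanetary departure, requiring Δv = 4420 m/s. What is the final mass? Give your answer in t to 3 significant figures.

v_e = Isp · g₀ = 263 × 9.8 = 2577.4 m/s.
m₀/m_f = exp(Δv / v_e) = exp(4420 / 2577.4) = exp(1.7149) = 5.5562.
m_f = m₀ / 5.5562 = 72.1 / 5.5562 = 12.9765 t.

final mass ≈ 13.0 t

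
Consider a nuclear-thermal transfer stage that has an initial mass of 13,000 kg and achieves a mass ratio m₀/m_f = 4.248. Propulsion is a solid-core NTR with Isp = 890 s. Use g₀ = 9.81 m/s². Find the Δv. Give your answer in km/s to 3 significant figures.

v_e = Isp · g₀ = 890 × 9.81 = 8730.9 m/s.
Δv = v_e · ln(4.248) = 8730.9 × 1.4464 ≈ 12628.8 m/s.

Δv ≈ 12.6 km/s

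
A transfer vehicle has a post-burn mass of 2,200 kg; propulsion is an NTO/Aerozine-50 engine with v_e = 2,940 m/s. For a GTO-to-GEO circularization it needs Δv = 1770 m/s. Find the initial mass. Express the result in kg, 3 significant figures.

From the ideal rocket equation, m₀/m_f = exp(Δv / v_e) = exp(1770 / 2940.0) = exp(0.6020) = 1.8258.
m₀ = m_f × 1.8258 = 2,200 × 1.8258 = 4,016.76 kg.

initial mass ≈ 4020 kg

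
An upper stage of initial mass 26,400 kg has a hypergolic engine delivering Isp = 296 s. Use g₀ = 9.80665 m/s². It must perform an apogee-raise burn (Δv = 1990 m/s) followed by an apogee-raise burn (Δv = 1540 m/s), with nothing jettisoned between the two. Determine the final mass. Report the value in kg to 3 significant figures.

final mass ≈ 7820 kg

v_e = Isp · g₀ = 296 × 9.80665 = 2902.8 m/s.
After the first burn: m = 26400 × exp(−1990/2902.8) = 26400 × 0.50381 = 13,300.6 kg.
After the second burn: m = 13,300.6 × exp(−1540/2902.8) = 13,300.6 × 0.58829 = 7,824.61 kg.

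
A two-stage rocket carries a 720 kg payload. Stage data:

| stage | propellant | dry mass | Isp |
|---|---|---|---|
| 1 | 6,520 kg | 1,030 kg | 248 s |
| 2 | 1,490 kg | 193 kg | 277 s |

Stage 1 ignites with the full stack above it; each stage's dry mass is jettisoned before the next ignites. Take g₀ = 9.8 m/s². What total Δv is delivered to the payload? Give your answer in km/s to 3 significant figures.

Ignition mass of stage 1 = 6,520+1,030 + 1,490+193 + 720 = 9,953 kg.
Stage 1: m₀ = 9,953 kg, m_f = 9,953 − 6,520 = 3,433 kg; Δv = 248×9.8×ln(2.899) = 2430.4×1.0644 ≈ 2587 m/s.
Stage 2: m₀ = 2,403 kg, m_f = 2,403 − 1,490 = 913 kg; Δv = 277×9.8×ln(2.632) = 2714.6×0.9677 ≈ 2627 m/s.
Total Δv = 2587 + 2627 = 5214 m/s.

Δv ≈ 5.21 km/s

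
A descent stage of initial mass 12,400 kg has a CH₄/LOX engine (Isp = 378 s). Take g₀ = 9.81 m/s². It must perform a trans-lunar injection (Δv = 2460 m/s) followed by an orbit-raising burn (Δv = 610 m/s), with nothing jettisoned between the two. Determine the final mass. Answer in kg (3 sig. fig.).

v_e = Isp · g₀ = 378 × 9.81 = 3708.2 m/s.
After the first burn: m = 12400 × exp(−2460/3708.2) = 12400 × 0.51510 = 6,387.24 kg.
After the second burn: m = 6,387.24 × exp(−610/3708.2) = 6,387.24 × 0.84832 = 5,418.42 kg.

final mass ≈ 5420 kg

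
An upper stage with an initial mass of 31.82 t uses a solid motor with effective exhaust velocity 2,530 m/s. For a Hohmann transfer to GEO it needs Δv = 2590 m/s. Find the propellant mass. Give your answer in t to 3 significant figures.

propellant mass ≈ 20.4 t

Using Δv = v_e ln(m₀/m_f): m₀/m_f = exp(Δv / v_e) = exp(2590 / 2530.0) = exp(1.0237) = 2.7835.
m_f = 31.82 / 2.7835 = 11.4317 t, so propellant = m₀ − m_f = 31.82 − 11.4317 = 20.3883 t.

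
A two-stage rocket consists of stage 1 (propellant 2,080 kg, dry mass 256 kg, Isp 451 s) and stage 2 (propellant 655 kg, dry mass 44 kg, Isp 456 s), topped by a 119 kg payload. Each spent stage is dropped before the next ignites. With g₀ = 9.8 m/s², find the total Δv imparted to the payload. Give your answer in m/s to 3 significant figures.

Ignition mass of stage 1 = 2,080+256 + 655+44 + 119 = 3,154 kg.
Stage 1: m₀ = 3,154 kg, m_f = 3,154 − 2,080 = 1,074 kg; Δv = 451×9.8×ln(2.937) = 4419.8×1.0773 ≈ 4761 m/s.
Stage 2: m₀ = 818 kg, m_f = 818 − 655 = 163 kg; Δv = 456×9.8×ln(5.018) = 4468.8×1.6131 ≈ 7209 m/s.
Total Δv = 4761 + 7209 = 11970 m/s.

Δv ≈ 12000 m/s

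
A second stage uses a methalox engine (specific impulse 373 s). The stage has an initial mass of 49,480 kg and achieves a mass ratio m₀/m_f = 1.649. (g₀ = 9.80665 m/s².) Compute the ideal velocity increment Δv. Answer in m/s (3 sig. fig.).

v_e = Isp · g₀ = 373 × 9.80665 = 3657.9 m/s.
Δv = v_e · ln(1.649) = 3657.9 × 0.5002 ≈ 1829.6 m/s.

Δv ≈ 1830 m/s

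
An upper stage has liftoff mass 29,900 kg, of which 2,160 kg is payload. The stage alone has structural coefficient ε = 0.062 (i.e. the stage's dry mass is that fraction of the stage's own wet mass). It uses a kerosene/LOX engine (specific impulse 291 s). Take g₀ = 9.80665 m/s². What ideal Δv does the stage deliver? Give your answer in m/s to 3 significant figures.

Stage wet mass = m₀ − payload = 29,900 − 2,160 = 27,740 kg.
Stage dry mass = ε × stage wet mass = 0.062 × 27,740 = 1,719.88 kg.
Burnout mass m_f = stage dry + payload = 1,719.88 + 2,160 = 3,879.88 kg.
v_e = Isp · g₀ = 291 × 9.80665 = 2853.7 m/s.
Δv = v_e · ln(29,900/3,879.88) = 2853.7 × ln(7.706) = 2853.7 × 2.0421 ≈ 5827 m/s.

Δv ≈ 5830 m/s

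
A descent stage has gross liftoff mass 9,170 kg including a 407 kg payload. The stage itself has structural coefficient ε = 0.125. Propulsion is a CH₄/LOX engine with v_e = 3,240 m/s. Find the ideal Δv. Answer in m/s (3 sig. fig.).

Stage wet mass = m₀ − payload = 9,170 − 407 = 8,763 kg.
Stage dry mass = ε × stage wet mass = 0.125 × 8,763 = 1,095.38 kg.
Burnout mass m_f = stage dry + payload = 1,095.38 + 407 = 1,502.38 kg.
Rocket equation: Δv = v_e · ln(9,170/1,502.38) = 3240.0 × ln(6.104) = 3240.0 × 1.8089 ≈ 5861 m/s.

Δv ≈ 5860 m/s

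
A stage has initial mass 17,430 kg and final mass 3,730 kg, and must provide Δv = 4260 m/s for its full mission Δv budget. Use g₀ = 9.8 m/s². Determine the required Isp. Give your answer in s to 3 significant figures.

Isp ≈ 282 s

ln(m₀/m_f) = ln(17430/3730) = ln(4.673) = 1.5418.
Rocket equation: v_e = Δv / ln(m₀/m_f) = 4260 / 1.5418 = 2763.0 m/s.
Isp = v_e / g₀ = 2763.0 / 9.8 = 281.9 s.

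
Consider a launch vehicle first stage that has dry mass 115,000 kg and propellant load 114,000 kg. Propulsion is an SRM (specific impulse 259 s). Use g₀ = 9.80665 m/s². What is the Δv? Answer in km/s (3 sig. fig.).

v_e = Isp · g₀ = 259 × 9.80665 = 2539.9 m/s.
m₀ = m_dry + m_prop = 115,000 + 114,000 = 229,000 kg.
Using Δv = v_e ln(m₀/m_f): Δv = v_e · ln(m₀/m_f) = 2539.9 × ln(1.991) = 2539.9 × 0.6888 ≈ 1749.5 m/s.

Δv ≈ 1.75 km/s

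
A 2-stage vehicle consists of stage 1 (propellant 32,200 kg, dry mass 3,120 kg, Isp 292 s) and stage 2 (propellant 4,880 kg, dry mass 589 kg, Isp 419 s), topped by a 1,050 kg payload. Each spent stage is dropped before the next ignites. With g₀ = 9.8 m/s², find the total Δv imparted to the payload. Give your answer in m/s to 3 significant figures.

Ignition mass of stage 1 = 32,200+3,120 + 4,880+589 + 1,050 = 41,839 kg.
Stage 1: m₀ = 41,839 kg, m_f = 41,839 − 32,200 = 9,639 kg; Δv = 292×9.8×ln(4.341) = 2861.6×1.4680 ≈ 4201 m/s.
Stage 2: m₀ = 6,519 kg, m_f = 6,519 − 4,880 = 1,639 kg; Δv = 419×9.8×ln(3.977) = 4106.2×1.3806 ≈ 5669 m/s.
Total Δv = 4201 + 5669 = 9870 m/s.

Δv ≈ 9870 m/s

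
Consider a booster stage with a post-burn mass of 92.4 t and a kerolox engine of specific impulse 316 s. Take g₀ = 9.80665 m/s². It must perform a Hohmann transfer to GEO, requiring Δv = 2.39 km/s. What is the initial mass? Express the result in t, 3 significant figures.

initial mass ≈ 200 t

v_e = Isp · g₀ = 316 × 9.80665 = 3098.9 m/s.
m₀/m_f = exp(Δv / v_e) = exp(2390 / 3098.9) = exp(0.7712) = 2.1624.
m₀ = m_f × 2.1624 = 92.4 × 2.1624 = 199.806 t.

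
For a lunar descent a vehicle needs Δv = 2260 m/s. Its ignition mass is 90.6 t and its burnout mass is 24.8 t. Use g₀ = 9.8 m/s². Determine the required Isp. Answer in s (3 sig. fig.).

Isp ≈ 178 s

ln(m₀/m_f) = ln(90600/24800) = ln(3.653) = 1.2956.
Rocket equation: v_e = Δv / ln(m₀/m_f) = 2260 / 1.2956 = 1744.4 m/s.
Isp = v_e / g₀ = 1744.4 / 9.8 = 178.0 s.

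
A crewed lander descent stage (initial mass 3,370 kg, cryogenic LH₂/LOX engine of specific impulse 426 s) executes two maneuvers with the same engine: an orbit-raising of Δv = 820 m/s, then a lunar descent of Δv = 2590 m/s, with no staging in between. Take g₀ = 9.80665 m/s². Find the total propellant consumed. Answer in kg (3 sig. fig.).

total propellant consumed ≈ 1880 kg

v_e = Isp · g₀ = 426 × 9.80665 = 4177.6 m/s.
After the first burn: m = 3370 × exp(−820/4177.6) = 3370 × 0.82178 = 2,769.4 kg.
After the second burn: m = 2,769.4 × exp(−2590/4177.6) = 2,769.4 × 0.53796 = 1,489.83 kg.
Total propellant = m₀ − m_final = 3370 − 1,489.83 = 1,880.17 kg.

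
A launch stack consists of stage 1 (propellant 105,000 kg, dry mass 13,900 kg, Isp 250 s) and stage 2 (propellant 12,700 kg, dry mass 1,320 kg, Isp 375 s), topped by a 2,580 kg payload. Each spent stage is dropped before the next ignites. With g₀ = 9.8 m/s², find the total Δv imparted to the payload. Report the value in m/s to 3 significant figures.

Ignition mass of stage 1 = 105,000+13,900 + 12,700+1,320 + 2,580 = 135,500 kg.
Stage 1: m₀ = 135,500 kg, m_f = 135,500 − 105,000 = 30,500 kg; Δv = 250×9.8×ln(4.443) = 2450.0×1.4912 ≈ 3654 m/s.
Stage 2: m₀ = 16,600 kg, m_f = 16,600 − 12,700 = 3,900 kg; Δv = 375×9.8×ln(4.256) = 3675.0×1.4484 ≈ 5323 m/s.
Total Δv = 3654 + 5323 = 8977 m/s.

Δv ≈ 8980 m/s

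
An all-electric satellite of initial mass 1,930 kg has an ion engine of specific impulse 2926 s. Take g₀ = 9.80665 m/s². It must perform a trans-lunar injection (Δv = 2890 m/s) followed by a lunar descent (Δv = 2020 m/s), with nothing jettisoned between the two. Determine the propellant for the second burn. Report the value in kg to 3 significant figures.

propellant for the second burn ≈ 119 kg

v_e = Isp · g₀ = 2926 × 9.80665 = 28694.3 m/s.
After the first burn: m = 1930 × exp(−2890/28694.3) = 1930 × 0.90419 = 1,745.09 kg.
After the second burn: m = 1,745.09 × exp(−2020/28694.3) = 1,745.09 × 0.93202 = 1,626.46 kg.
Second-burn propellant = 1,745.09 − 1,626.46 = 118.63 kg.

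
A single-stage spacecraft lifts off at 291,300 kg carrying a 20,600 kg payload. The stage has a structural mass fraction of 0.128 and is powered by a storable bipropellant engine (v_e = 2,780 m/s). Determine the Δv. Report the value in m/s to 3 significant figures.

Δv ≈ 4620 m/s

Stage wet mass = m₀ − payload = 291,300 − 20,600 = 270,700 kg.
Stage dry mass = ε × stage wet mass = 0.128 × 270,700 = 34,649.6 kg.
Burnout mass m_f = stage dry + payload = 34,649.6 + 20,600 = 55,249.6 kg.
Δv = v_e · ln(291,300/55,249.6) = 2780.0 × ln(5.272) = 2780.0 × 1.6625 ≈ 4622 m/s.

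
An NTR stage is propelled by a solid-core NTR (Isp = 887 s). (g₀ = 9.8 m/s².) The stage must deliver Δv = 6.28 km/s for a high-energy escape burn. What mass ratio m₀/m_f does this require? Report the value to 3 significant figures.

mass ratio ≈ 2.06

v_e = Isp · g₀ = 887 × 9.8 = 8692.6 m/s.
From the ideal rocket equation, m₀/m_f = exp(Δv / v_e) = exp(6280 / 8692.6) = exp(0.7225) = 2.0595.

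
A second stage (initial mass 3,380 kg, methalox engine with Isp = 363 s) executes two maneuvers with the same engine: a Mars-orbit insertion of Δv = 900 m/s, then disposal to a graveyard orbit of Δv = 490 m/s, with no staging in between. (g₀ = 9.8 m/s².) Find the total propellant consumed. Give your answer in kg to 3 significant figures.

v_e = Isp · g₀ = 363 × 9.8 = 3557.4 m/s.
After the first burn: m = 3380 × exp(−900/3557.4) = 3380 × 0.77647 = 2,624.47 kg.
After the second burn: m = 2,624.47 × exp(−490/3557.4) = 2,624.47 × 0.87132 = 2,286.75 kg.
Total propellant = m₀ − m_final = 3380 − 2,286.75 = 1,093.25 kg.

total propellant consumed ≈ 1090 kg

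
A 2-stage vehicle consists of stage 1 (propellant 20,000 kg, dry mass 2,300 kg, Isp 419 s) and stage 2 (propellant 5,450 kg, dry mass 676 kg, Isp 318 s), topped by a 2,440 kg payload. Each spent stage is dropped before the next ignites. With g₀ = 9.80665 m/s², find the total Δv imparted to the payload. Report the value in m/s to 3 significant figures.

Δv ≈ 7440 m/s

Ignition mass of stage 1 = 20,000+2,300 + 5,450+676 + 2,440 = 30,866 kg.
Stage 1: m₀ = 30,866 kg, m_f = 30,866 − 20,000 = 10,866 kg; Δv = 419×9.80665×ln(2.841) = 4109.0×1.0440 ≈ 4290 m/s.
Stage 2: m₀ = 8,566 kg, m_f = 8,566 − 5,450 = 3,116 kg; Δv = 318×9.80665×ln(2.749) = 3118.5×1.0113 ≈ 3154 m/s.
Total Δv = 4290 + 3154 = 7444 m/s.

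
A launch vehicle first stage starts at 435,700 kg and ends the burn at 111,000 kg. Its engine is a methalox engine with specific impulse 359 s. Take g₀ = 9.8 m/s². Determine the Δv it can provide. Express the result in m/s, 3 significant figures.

Δv ≈ 4810 m/s

v_e = Isp · g₀ = 359 × 9.8 = 3518.2 m/s.
By the Tsiolkovsky rocket equation, Δv = v_e · ln(m₀/m_f) = 3518.2 × ln(3.925) = 3518.2 × 1.3674 ≈ 4810.9 m/s.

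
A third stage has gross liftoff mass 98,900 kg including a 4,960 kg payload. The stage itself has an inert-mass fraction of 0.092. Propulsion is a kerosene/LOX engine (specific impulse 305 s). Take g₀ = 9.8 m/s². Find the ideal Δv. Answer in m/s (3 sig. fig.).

Stage wet mass = m₀ − payload = 98,900 − 4,960 = 93,940 kg.
Stage dry mass = ε × stage wet mass = 0.092 × 93,940 = 8,642.48 kg.
Burnout mass m_f = stage dry + payload = 8,642.48 + 4,960 = 13,602.48 kg.
v_e = Isp · g₀ = 305 × 9.8 = 2989.0 m/s.
Δv = v_e · ln(98,900/13,602.48) = 2989.0 × ln(7.271) = 2989.0 × 1.9839 ≈ 5930 m/s.

Δv ≈ 5930 m/s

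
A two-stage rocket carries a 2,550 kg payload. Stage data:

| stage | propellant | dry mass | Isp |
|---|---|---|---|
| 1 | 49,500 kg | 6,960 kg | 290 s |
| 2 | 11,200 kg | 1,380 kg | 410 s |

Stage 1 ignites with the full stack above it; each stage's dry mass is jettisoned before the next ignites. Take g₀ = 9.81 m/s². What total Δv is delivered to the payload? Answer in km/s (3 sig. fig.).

Δv ≈ 8.77 km/s

Ignition mass of stage 1 = 49,500+6,960 + 11,200+1,380 + 2,550 = 71,590 kg.
Stage 1: m₀ = 71,590 kg, m_f = 71,590 − 49,500 = 22,090 kg; Δv = 290×9.81×ln(3.241) = 2844.9×1.1758 ≈ 3345 m/s.
Stage 2: m₀ = 15,130 kg, m_f = 15,130 − 11,200 = 3,930 kg; Δv = 410×9.81×ln(3.85) = 4022.1×1.3480 ≈ 5422 m/s.
Total Δv = 3345 + 5422 = 8767 m/s.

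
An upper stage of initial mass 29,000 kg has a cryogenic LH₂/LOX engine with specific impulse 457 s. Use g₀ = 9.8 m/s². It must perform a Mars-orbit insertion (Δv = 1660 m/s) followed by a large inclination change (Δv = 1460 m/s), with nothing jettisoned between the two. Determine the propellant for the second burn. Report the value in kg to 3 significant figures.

v_e = Isp · g₀ = 457 × 9.8 = 4478.6 m/s.
After the first burn: m = 29000 × exp(−1660/4478.6) = 29000 × 0.69028 = 20,018.1 kg.
After the second burn: m = 20,018.1 × exp(−1460/4478.6) = 20,018.1 × 0.72181 = 14,449.3 kg.
Second-burn propellant = 20,018.1 − 14,449.3 = 5,568.8 kg.

propellant for the second burn ≈ 5570 kg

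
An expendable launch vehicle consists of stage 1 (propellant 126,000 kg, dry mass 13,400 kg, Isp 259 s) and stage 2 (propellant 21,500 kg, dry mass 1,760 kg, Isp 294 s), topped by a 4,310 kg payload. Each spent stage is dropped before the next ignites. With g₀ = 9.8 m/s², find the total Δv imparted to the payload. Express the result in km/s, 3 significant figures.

Δv ≈ 7.93 km/s

Ignition mass of stage 1 = 126,000+13,400 + 21,500+1,760 + 4,310 = 166,970 kg.
Stage 1: m₀ = 166,970 kg, m_f = 166,970 − 126,000 = 40,970 kg; Δv = 259×9.8×ln(4.075) = 2538.2×1.4050 ≈ 3566 m/s.
Stage 2: m₀ = 27,570 kg, m_f = 27,570 − 21,500 = 6,070 kg; Δv = 294×9.8×ln(4.542) = 2881.2×1.5134 ≈ 4360 m/s.
Total Δv = 3566 + 4360 = 7926 m/s.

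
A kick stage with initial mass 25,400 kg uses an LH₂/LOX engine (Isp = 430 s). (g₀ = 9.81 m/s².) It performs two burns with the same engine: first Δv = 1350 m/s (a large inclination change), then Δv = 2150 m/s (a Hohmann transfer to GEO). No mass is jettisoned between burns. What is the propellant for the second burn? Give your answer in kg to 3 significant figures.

propellant for the second burn ≈ 7360 kg

v_e = Isp · g₀ = 430 × 9.81 = 4218.3 m/s.
After the first burn: m = 25400 × exp(−1350/4218.3) = 25400 × 0.72612 = 18,443.4 kg.
After the second burn: m = 18,443.4 × exp(−2150/4218.3) = 18,443.4 × 0.60069 = 11,078.8 kg.
Second-burn propellant = 18,443.4 − 11,078.8 = 7,364.6 kg.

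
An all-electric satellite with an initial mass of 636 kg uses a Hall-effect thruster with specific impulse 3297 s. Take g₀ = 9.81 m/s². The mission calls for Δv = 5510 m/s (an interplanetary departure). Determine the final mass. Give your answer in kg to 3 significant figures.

final mass ≈ 536 kg

v_e = Isp · g₀ = 3297 × 9.81 = 32343.6 m/s.
m₀/m_f = exp(Δv / v_e) = exp(5510 / 32343.6) = exp(0.1704) = 1.1857.
m_f = m₀ / 1.1857 = 636 / 1.1857 = 536.392 kg.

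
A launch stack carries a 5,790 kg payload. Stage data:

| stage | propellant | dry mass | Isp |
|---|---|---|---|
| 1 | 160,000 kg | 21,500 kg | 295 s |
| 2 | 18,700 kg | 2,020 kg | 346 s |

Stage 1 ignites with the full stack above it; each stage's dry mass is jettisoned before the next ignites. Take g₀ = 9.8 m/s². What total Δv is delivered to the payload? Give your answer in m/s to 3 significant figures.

Ignition mass of stage 1 = 160,000+21,500 + 18,700+2,020 + 5,790 = 208,010 kg.
Stage 1: m₀ = 208,010 kg, m_f = 208,010 − 160,000 = 48,010 kg; Δv = 295×9.8×ln(4.333) = 2891.0×1.4662 ≈ 4239 m/s.
Stage 2: m₀ = 26,510 kg, m_f = 26,510 − 18,700 = 7,810 kg; Δv = 346×9.8×ln(3.394) = 3390.8×1.2221 ≈ 4144 m/s.
Total Δv = 4239 + 4144 = 8383 m/s.

Δv ≈ 8380 m/s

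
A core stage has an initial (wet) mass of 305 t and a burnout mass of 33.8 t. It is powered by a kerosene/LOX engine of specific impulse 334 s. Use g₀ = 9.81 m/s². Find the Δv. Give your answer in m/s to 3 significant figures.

Δv ≈ 7210 m/s

v_e = Isp · g₀ = 334 × 9.81 = 3276.5 m/s.
Rocket equation: Δv = v_e · ln(m₀/m_f) = 3276.5 × ln(9.024) = 3276.5 × 2.1999 ≈ 7207.9 m/s.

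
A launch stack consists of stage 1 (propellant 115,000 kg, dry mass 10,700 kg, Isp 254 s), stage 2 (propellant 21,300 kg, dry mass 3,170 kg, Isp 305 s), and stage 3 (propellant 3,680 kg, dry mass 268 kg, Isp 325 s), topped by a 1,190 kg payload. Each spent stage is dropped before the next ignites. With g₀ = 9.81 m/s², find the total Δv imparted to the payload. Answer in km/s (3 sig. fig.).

Δv ≈ 11.2 km/s

Ignition mass of stage 1 = 115,000+10,700 + 21,300+3,170 + 3,680+268 + 1,190 = 155,308 kg.
Stage 1: m₀ = 155,308 kg, m_f = 155,308 − 115,000 = 40,308 kg; Δv = 254×9.81×ln(3.853) = 2491.7×1.3489 ≈ 3361 m/s.
Stage 2: m₀ = 29,608 kg, m_f = 29,608 − 21,300 = 8,308 kg; Δv = 305×9.81×ln(3.564) = 2992.1×1.2708 ≈ 3802 m/s.
Stage 3: m₀ = 5,138 kg, m_f = 5,138 − 3,680 = 1,458 kg; Δv = 325×9.81×ln(3.524) = 3188.2×1.2596 ≈ 4016 m/s.
Total Δv = 3361 + 3802 + 4016 = 11179 m/s.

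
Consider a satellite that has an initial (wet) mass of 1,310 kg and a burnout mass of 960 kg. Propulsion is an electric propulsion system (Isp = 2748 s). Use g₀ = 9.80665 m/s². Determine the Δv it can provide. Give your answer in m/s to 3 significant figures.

Δv ≈ 8380 m/s

v_e = Isp · g₀ = 2748 × 9.80665 = 26948.7 m/s.
By the Tsiolkovsky rocket equation, Δv = v_e · ln(m₀/m_f) = 26948.7 × ln(1.365) = 26948.7 × 0.3108 ≈ 8377.0 m/s.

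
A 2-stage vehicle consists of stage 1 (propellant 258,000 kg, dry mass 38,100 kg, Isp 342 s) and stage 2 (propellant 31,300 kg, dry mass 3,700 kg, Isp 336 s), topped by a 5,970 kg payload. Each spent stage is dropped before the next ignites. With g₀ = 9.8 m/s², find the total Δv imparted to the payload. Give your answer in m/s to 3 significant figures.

Δv ≈ 9610 m/s

Ignition mass of stage 1 = 258,000+38,100 + 31,300+3,700 + 5,970 = 337,070 kg.
Stage 1: m₀ = 337,070 kg, m_f = 337,070 − 258,000 = 79,070 kg; Δv = 342×9.8×ln(4.263) = 3351.6×1.4500 ≈ 4860 m/s.
Stage 2: m₀ = 40,970 kg, m_f = 40,970 − 31,300 = 9,670 kg; Δv = 336×9.8×ln(4.237) = 3292.8×1.4438 ≈ 4754 m/s.
Total Δv = 4860 + 4754 = 9614 m/s.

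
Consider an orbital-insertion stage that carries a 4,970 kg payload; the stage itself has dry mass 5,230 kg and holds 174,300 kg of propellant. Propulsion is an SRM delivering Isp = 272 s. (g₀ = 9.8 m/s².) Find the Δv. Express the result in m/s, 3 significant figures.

v_e = Isp · g₀ = 272 × 9.8 = 2665.6 m/s.
m₀ = payload + dry + propellant = 4,970 + 5,230 + 174,300 = 184,500 kg.
m_f = payload + dry = 4,970 + 5,230 = 10,200 kg.
Using Δv = v_e ln(m₀/m_f): Δv = v_e · ln(m₀/m_f) = 2665.6 × ln(18.09) = 2665.6 × 2.8953 ≈ 7717.6 m/s.

Δv ≈ 7720 m/s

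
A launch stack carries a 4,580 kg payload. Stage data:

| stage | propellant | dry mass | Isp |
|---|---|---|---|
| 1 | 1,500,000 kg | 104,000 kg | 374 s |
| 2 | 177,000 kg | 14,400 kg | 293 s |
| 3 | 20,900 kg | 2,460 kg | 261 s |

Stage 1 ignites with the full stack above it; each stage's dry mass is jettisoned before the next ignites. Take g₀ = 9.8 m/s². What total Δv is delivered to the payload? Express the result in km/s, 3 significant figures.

Δv ≈ 14.6 km/s

Ignition mass of stage 1 = 1,500,000+104,000 + 177,000+14,400 + 20,900+2,460 + 4,580 = 1,823,340 kg.
Stage 1: m₀ = 1,823,340 kg, m_f = 1,823,340 − 1,500,000 = 323,340 kg; Δv = 374×9.8×ln(5.639) = 3665.2×1.7297 ≈ 6340 m/s.
Stage 2: m₀ = 219,340 kg, m_f = 219,340 − 177,000 = 42,340 kg; Δv = 293×9.8×ln(5.18) = 2871.4×1.6449 ≈ 4723 m/s.
Stage 3: m₀ = 27,940 kg, m_f = 27,940 − 20,900 = 7,040 kg; Δv = 261×9.8×ln(3.969) = 2557.8×1.3785 ≈ 3526 m/s.
Total Δv = 6340 + 4723 + 3526 = 14589 m/s.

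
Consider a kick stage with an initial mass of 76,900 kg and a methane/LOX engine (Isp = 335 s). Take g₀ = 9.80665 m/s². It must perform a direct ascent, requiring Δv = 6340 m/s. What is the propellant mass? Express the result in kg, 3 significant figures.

propellant mass ≈ 65700 kg

v_e = Isp · g₀ = 335 × 9.80665 = 3285.2 m/s.
m₀/m_f = exp(Δv / v_e) = exp(6340 / 3285.2) = exp(1.9299) = 6.8885.
m_f = 76,900 / 6.8885 = 11,163.5 kg, so propellant = m₀ − m_f = 76,900 − 11,163.5 = 65,736.5 kg.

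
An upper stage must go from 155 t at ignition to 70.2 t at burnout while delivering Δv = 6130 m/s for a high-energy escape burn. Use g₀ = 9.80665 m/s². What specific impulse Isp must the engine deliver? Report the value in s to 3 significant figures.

Isp ≈ 789 s

ln(m₀/m_f) = ln(155000/70200) = ln(2.208) = 0.7921.
By the Tsiolkovsky rocket equation, v_e = Δv / ln(m₀/m_f) = 6130 / 0.7921 = 7739.1 m/s.
Isp = v_e / g₀ = 7739.1 / 9.80665 = 789.2 s.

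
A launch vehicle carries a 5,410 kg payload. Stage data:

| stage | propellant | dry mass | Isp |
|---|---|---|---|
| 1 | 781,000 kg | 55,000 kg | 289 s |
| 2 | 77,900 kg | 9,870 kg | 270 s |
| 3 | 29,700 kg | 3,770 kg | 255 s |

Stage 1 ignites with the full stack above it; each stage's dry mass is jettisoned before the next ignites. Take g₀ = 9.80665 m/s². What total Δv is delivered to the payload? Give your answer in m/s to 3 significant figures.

Δv ≈ 10900 m/s

Ignition mass of stage 1 = 781,000+55,000 + 77,900+9,870 + 29,700+3,770 + 5,410 = 962,650 kg.
Stage 1: m₀ = 962,650 kg, m_f = 962,650 − 781,000 = 181,650 kg; Δv = 289×9.80665×ln(5.299) = 2834.1×1.6676 ≈ 4726 m/s.
Stage 2: m₀ = 126,650 kg, m_f = 126,650 − 77,900 = 48,750 kg; Δv = 270×9.80665×ln(2.598) = 2647.8×0.9547 ≈ 2528 m/s.
Stage 3: m₀ = 38,880 kg, m_f = 38,880 − 29,700 = 9,180 kg; Δv = 255×9.80665×ln(4.235) = 2500.7×1.4435 ≈ 3610 m/s.
Total Δv = 4726 + 2528 + 3610 = 10864 m/s.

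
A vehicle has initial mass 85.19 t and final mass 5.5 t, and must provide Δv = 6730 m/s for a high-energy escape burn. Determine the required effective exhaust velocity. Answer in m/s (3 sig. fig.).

v_e ≈ 2460 m/s

ln(m₀/m_f) = ln(85190/5500) = ln(15.49) = 2.7401.
v_e = Δv / ln(m₀/m_f) = 6730 / 2.7401 = 2456.1 m/s.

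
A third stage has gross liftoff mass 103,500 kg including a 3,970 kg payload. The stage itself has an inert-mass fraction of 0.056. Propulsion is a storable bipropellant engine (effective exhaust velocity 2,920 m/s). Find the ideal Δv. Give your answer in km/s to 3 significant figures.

Stage wet mass = m₀ − payload = 103,500 − 3,970 = 99,530 kg.
Stage dry mass = ε × stage wet mass = 0.056 × 99,530 = 5,573.68 kg.
Burnout mass m_f = stage dry + payload = 5,573.68 + 3,970 = 9,543.68 kg.
Δv = v_e · ln(103,500/9,543.68) = 2920.0 × ln(10.84) = 2920.0 × 2.3837 ≈ 6960 m/s.

Δv ≈ 6.96 km/s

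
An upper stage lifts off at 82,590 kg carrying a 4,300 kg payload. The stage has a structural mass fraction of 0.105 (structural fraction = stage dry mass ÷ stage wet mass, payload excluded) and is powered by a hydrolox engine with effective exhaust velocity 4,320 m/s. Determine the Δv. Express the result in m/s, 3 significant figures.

Stage wet mass = m₀ − payload = 82,590 − 4,300 = 78,290 kg.
Stage dry mass = ε × stage wet mass = 0.105 × 78,290 = 8,220.45 kg.
Burnout mass m_f = stage dry + payload = 8,220.45 + 4,300 = 12,520.45 kg.
From the ideal rocket equation, Δv = v_e · ln(82,590/12,520.45) = 4320.0 × ln(6.596) = 4320.0 × 1.8865 ≈ 8150 m/s.

Δv ≈ 8150 m/s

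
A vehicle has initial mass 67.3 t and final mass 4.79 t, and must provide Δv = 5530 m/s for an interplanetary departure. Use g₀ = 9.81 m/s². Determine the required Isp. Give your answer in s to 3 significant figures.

ln(m₀/m_f) = ln(67300/4790) = ln(14.05) = 2.6426.
Using Δv = v_e ln(m₀/m_f): v_e = Δv / ln(m₀/m_f) = 5530 / 2.6426 = 2092.6 m/s.
Isp = v_e / g₀ = 2092.6 / 9.81 = 213.3 s.

Isp ≈ 213 s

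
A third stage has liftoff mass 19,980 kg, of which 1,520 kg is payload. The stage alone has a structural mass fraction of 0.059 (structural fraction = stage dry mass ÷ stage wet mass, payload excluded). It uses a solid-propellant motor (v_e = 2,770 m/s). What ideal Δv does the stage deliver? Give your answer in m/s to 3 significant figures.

Δv ≈ 5640 m/s

Stage wet mass = m₀ − payload = 19,980 − 1,520 = 18,460 kg.
Stage dry mass = ε × stage wet mass = 0.059 × 18,460 = 1,089.14 kg.
Burnout mass m_f = stage dry + payload = 1,089.14 + 1,520 = 2,609.14 kg.
Δv = v_e · ln(19,980/2,609.14) = 2770.0 × ln(7.658) = 2770.0 × 2.0357 ≈ 5639 m/s.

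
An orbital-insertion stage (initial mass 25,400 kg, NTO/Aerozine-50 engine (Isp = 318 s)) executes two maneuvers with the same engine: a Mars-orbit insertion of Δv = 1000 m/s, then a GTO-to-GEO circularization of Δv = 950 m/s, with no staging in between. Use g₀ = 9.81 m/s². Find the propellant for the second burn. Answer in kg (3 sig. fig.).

v_e = Isp · g₀ = 318 × 9.81 = 3119.6 m/s.
After the first burn: m = 25400 × exp(−1000/3119.6) = 25400 × 0.72575 = 18,434.1 kg.
After the second burn: m = 18,434.1 × exp(−950/3119.6) = 18,434.1 × 0.73747 = 13,594.6 kg.
Second-burn propellant = 18,434.1 − 13,594.6 = 4,839.5 kg.

propellant for the second burn ≈ 4840 kg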